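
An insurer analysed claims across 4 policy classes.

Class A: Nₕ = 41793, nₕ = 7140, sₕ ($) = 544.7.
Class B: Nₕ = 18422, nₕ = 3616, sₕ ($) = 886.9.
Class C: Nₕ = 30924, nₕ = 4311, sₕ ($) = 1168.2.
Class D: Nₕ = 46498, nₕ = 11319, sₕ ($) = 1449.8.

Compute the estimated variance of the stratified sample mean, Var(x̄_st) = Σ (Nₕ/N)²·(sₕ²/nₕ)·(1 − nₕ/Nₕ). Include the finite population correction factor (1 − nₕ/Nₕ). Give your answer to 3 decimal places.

36.096

N = 137637; Wₕ = Nₕ/N.
class A: (41793/137637)²·544.7²/7140·(1 − 7140/41793) = 3.176805
class B: (18422/137637)²·886.9²/3616·(1 − 3616/18422) = 3.132024
class C: (30924/137637)²·1168.2²/4311·(1 − 4311/30924) = 13.752305
class D: (46498/137637)²·1449.8²/11319·(1 − 11319/46498) = 16.034503
Sum = 36.095636 → 36.096.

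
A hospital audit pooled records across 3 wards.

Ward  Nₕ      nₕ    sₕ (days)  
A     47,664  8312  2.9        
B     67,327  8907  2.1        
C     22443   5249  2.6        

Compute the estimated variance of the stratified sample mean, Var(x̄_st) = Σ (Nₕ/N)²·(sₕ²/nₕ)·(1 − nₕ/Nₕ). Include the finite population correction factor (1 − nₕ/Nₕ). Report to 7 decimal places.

N = 137434; Wₕ = Nₕ/N.
ward A: (47664/137434)²·2.9²/8312·(1 − 8312/47664) = 0.0001004753
ward B: (67327/137434)²·2.1²/8907·(1 − 8907/67327) = 0.0001031026
ward C: (22443/137434)²·2.6²/5249·(1 − 5249/22443) = 0.0000263111
Sum = 0.0002298890 → 0.0002299.

0.0002299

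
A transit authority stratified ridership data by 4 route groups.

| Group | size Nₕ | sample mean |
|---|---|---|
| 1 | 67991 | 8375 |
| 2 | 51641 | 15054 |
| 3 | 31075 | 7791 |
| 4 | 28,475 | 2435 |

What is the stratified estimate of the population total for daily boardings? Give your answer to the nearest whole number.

1: 67991·8375 = 569424625
2: 51641·15054 = 777403614
3: 31075·7791 = 242105325
4: 28475·2435 = 69336625
τ̂ = Σ Nₕx̄ₕ = 1658270189.

1658270189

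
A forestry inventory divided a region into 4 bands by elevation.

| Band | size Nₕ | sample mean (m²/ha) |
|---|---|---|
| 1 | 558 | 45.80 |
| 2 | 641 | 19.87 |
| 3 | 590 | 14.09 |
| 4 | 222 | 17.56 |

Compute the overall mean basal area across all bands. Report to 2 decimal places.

N = 558 + 641 + 590 + 222 = 2011.
Overall mean = Σ (Nₕ/N)·x̄ₕ — weight by population share, not a simple average.
Σ Nₕx̄ₕ = 558·45.80 + 641·19.87 + 590·14.09 + 222·17.56 = 25556.4 + 12736.67 + 8313.1 + 3898.32 = 50504.49.
Divide by N: 50504.49 / 2011 = 25.1141... → 25.11.

25.11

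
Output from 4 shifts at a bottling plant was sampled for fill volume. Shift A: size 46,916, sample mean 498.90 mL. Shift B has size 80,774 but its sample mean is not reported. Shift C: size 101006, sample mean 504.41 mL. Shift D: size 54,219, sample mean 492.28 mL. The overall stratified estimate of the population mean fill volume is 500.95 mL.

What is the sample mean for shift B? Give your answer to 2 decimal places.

503.63

N = 46916 + 80774 + 101006 + 54219 = 282915.
Overall total = μ·N = 500.95·282915 = 141726269.25.
Subtract the known strata: 46916·498.90 + 101006·504.41 + 54219·492.28 = 101045758.18.
Remaining total for shift B: 141726269.25 − 101045758.18 = 40680511.07.
Divide by its size: 40680511.07 / 80774 = 503.6337... → 503.63.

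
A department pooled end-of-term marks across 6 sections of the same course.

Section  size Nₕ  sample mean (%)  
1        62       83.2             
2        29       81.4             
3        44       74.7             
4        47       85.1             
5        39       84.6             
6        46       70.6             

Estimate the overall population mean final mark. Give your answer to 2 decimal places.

N = 267; weights Wₕ = Nₕ/N = (0.2322, 0.1086, 0.1648, 0.1760, 0.1461, 0.1723).
x̄_st = Σ Wₕ·x̄ₕ = 0.2322·83.2 + 0.1086·81.4 + 0.1648·74.7 + 0.1760·85.1 + 0.1461·84.6 + 0.1723·70.6 ≈ 79.9719...
→ 79.97.

79.97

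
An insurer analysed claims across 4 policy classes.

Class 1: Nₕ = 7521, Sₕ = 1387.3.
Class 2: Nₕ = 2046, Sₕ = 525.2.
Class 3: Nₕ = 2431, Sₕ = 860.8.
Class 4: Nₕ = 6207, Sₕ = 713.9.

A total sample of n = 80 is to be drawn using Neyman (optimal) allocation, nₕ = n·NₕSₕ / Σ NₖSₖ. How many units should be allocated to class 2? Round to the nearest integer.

5

1: NₕSₕ = 7521·1387.3 = 10433883.3
2: NₕSₕ = 2046·525.2 = 1074559.2
3: NₕSₕ = 2431·860.8 = 2092604.8
4: NₕSₕ = 6207·713.9 = 4431177.3
Σ NₕSₕ = 18032224.6.
n_2 = 80·1074559.2/18032224.6 = 4.767... → 5.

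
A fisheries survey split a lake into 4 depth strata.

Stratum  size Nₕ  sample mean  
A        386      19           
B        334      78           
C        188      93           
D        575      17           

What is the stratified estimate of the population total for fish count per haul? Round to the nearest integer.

60645

A: 386·19 = 7334
B: 334·78 = 26052
C: 188·93 = 17484
D: 575·17 = 9775
τ̂ = Σ Nₕx̄ₕ = 60645.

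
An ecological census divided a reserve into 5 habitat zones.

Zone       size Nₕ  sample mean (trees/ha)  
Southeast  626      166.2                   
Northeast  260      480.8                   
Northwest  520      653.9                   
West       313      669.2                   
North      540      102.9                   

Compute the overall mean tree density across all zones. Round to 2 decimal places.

x̄_st = (Σ Nₕx̄ₕ) / (Σ Nₕ) = (626·166.2 + 260·480.8 + 520·653.9 + 313·669.2 + 540·102.9) / 2259
= 834102.8 / 2259 = 369.2354... → 369.24.

369.24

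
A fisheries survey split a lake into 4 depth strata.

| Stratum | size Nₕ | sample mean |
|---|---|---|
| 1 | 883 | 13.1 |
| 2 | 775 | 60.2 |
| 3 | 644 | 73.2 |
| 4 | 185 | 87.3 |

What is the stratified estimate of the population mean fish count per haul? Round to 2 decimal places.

N = 883 + 775 + 644 + 185 = 2487.
The stratified mean weights each stratum mean by its population share Nₕ/N.
Σ Nₕx̄ₕ = 883·13.1 + 775·60.2 + 644·73.2 + 185·87.3 = 11567.3 + 46655 + 47140.8 + 16150.5 = 121513.6.
Divide by N: 121513.6 / 2487 = 48.8595... → 48.86.

48.86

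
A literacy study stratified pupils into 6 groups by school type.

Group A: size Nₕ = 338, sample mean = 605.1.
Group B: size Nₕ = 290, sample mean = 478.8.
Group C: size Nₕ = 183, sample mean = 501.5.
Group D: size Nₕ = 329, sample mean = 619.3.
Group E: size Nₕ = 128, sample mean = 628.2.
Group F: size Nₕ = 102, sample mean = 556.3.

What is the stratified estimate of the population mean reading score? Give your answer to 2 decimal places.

566.46

N = 338 + 290 + 183 + 329 + 128 + 102 = 1370.
Weight each subgroup mean by Nₕ/N and sum.
Σ Nₕx̄ₕ = 338·605.1 + 290·478.8 + 183·501.5 + 329·619.3 + 128·628.2 + 102·556.3 = 204523.8 + 138852 + 91774.5 + 203749.7 + 80409.6 + 56742.6 = 776052.2.
Divide by N: 776052.2 / 1370 = 566.4615... → 566.46.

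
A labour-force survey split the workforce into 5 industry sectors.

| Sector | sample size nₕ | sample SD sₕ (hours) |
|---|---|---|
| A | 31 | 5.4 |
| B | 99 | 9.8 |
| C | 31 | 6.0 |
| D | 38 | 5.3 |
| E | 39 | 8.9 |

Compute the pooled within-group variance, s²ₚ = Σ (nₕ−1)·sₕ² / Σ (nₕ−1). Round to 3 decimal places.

66.163

A: (31−1)·5.4² = 30·29.16 = 874.8
B: (99−1)·9.8² = 98·96.04 = 9411.92
C: (31−1)·6.0² = 30·36 = 1080
D: (38−1)·5.3² = 37·28.09 = 1039.33
E: (39−1)·8.9² = 38·79.21 = 3009.98
Numerator = 15416.03; denominator = Σ(nₕ−1) = 233.
s²ₚ = 15416.03/233 = 66.16322... → 66.163.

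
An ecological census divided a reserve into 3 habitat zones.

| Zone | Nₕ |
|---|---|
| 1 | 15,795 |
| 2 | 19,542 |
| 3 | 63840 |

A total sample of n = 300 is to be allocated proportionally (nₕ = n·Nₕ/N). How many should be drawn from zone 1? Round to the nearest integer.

48

N = 15795 + 19542 + 63840 = 99177.
n_1 = 300·15795/99177 = 47.778... → 48.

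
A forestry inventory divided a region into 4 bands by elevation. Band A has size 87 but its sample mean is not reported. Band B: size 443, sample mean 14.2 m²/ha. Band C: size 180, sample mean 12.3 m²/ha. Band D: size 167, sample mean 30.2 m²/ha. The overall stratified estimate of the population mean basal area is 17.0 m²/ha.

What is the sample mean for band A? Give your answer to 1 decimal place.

15.6

Σ Nₕx̄ₕ = N·μ, so 87·x̄_A = 877·17.0 − (443·14.2 + 180·12.3 + 167·30.2).
= 14909 − 13548 = 1361.
x̄_A = 1361 / 87 = 15.644... → 15.6.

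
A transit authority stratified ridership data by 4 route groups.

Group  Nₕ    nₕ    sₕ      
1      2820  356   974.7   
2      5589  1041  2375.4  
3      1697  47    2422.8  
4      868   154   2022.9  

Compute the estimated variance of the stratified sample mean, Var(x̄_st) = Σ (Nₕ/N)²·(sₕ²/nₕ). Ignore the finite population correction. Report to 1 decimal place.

N = 10974. Term for each stratum: Wₕ²sₕ²/nₕ.
Var(x̄_st) = 176.2220 + 1405.9215 + 2986.5586 + 166.2408 = 4734.9430 → 4734.9.

4734.9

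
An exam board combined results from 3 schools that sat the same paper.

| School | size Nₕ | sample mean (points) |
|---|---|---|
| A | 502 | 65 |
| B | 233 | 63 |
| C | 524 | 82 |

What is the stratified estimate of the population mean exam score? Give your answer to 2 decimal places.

N = 502 + 233 + 524 = 1259.
Overall mean = Σ (Nₕ/N)·x̄ₕ — weight by population share, not a simple average.
Σ Nₕx̄ₕ = 502·65 + 233·63 + 524·82 = 32630 + 14679 + 42968 = 90277.
Divide by N: 90277 / 1259 = 71.7053... → 71.71.

71.71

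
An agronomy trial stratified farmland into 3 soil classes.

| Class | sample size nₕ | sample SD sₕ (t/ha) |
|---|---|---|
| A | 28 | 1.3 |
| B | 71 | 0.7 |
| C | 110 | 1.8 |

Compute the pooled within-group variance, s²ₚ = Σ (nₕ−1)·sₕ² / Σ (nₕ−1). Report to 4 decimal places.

2.1024

Degrees of freedom: 27 + 70 + 109 = 206.
Σ(nₕ−1)sₕ² = 27·1.69 + 70·0.49 + 109·3.24 = 433.09.
s²ₚ = 433.09 / 206 = 2.102379... → 2.1024.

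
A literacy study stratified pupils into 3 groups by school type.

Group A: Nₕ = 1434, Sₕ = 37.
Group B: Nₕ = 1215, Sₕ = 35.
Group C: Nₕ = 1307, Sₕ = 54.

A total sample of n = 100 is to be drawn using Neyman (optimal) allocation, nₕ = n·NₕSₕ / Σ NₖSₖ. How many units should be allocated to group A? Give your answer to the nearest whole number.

32

Σ NₕSₕ = 1434·37 + 1215·35 + 1307·54 = 166161.
Share for A: 53058/166161 = 0.31932.
n_A = 100 × 0.31932 = 31.932... → 32.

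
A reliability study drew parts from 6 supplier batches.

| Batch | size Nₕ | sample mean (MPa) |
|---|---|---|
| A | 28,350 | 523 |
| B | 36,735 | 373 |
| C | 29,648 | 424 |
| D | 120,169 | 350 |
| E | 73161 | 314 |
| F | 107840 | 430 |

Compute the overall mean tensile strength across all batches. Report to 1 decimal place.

x̄_st = (Σ Nₕx̄ₕ) / (Σ Nₕ) = (28350·523 + 36735·373 + 29648·424 + 120169·350 + 73161·314 + 107840·430) / 395903
= 152502861 / 395903 = 385.203... → 385.2.

385.2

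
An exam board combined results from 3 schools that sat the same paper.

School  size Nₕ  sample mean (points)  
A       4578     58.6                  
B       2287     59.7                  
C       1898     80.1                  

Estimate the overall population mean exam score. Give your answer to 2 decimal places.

63.54

N = 4578 + 2287 + 1898 = 8763.
The stratified mean weights each stratum mean by its population share Nₕ/N.
Σ Nₕx̄ₕ = 4578·58.6 + 2287·59.7 + 1898·80.1 = 268270.8 + 136533.9 + 152029.8 = 556834.5.
Divide by N: 556834.5 / 8763 = 63.5438... → 63.54.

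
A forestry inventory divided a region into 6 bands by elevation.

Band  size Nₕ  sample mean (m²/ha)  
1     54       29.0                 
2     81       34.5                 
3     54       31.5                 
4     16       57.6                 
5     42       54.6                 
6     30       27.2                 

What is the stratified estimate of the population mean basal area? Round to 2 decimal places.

x̄_st = (Σ Nₕx̄ₕ) / (Σ Nₕ) = (54·29.0 + 81·34.5 + 54·31.5 + 16·57.6 + 42·54.6 + 30·27.2) / 277
= 10092.3 / 277 = 36.4343... → 36.43.

36.43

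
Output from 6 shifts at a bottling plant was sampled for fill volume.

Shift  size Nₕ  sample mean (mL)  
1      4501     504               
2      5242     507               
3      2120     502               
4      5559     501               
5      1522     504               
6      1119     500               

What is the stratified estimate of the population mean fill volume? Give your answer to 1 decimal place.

503.5

x̄_st = (Σ Nₕx̄ₕ) / (Σ Nₕ) = (4501·504 + 5242·507 + 2120·502 + 5559·501 + 1522·504 + 1119·500) / 20063
= 10102085 / 20063 = 503.518... → 503.5.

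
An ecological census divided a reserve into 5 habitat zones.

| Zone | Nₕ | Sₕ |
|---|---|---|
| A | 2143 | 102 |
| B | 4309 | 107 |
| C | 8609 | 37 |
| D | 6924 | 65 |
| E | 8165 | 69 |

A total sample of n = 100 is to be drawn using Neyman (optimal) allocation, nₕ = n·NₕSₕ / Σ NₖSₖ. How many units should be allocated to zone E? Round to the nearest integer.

28

A: NₕSₕ = 2143·102 = 218586
B: NₕSₕ = 4309·107 = 461063
C: NₕSₕ = 8609·37 = 318533
D: NₕSₕ = 6924·65 = 450060
E: NₕSₕ = 8165·69 = 563385
Σ NₕSₕ = 2011627.
n_E = 100·563385/2011627 = 28.006... → 28.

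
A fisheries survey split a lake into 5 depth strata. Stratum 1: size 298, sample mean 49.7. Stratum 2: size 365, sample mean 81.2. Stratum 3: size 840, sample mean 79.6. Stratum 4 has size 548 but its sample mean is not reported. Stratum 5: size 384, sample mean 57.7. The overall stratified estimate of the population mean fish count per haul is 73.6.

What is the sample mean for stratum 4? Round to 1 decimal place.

83.5

Σ Nₕx̄ₕ = N·μ, so 548·x̄_4 = 2435·73.6 − (298·49.7 + 365·81.2 + 840·79.6 + 384·57.7).
= 179216 − 133469.4 = 45746.6.
x̄_4 = 45746.6 / 548 = 83.479... → 83.5.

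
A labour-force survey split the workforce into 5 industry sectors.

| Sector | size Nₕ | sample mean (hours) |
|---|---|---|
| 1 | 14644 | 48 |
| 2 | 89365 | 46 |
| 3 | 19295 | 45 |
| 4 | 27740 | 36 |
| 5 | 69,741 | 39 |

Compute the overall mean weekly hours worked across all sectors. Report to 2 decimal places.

42.58

N = 14644 + 89365 + 19295 + 27740 + 69741 = 220785.
Overall mean = Σ (Nₕ/N)·x̄ₕ — weight by population share, not a simple average.
Σ Nₕx̄ₕ = 14644·48 + 89365·46 + 19295·45 + 27740·36 + 69741·39 = 702912 + 4110790 + 868275 + 998640 + 2719899 = 9400516.
Divide by N: 9400516 / 220785 = 42.5777... → 42.58.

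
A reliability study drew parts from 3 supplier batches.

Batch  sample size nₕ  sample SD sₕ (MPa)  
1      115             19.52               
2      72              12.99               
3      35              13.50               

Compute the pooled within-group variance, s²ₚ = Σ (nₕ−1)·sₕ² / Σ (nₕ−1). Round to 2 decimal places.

281.34

Degrees of freedom: 114 + 71 + 34 = 219.
Σ(nₕ−1)sₕ² = 114·381.0304 + 71·168.7401 + 34·182.25 = 61614.5127.
s²ₚ = 61614.5127 / 219 = 281.3448... → 281.34.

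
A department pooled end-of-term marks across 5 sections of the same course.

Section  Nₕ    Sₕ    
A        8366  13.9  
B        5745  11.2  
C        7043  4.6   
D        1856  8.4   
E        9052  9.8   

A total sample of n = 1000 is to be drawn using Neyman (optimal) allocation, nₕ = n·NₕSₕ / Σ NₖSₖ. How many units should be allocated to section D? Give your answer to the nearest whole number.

Σ NₕSₕ = 8366·13.9 + 5745·11.2 + 7043·4.6 + 1856·8.4 + 9052·9.8 = 317329.2.
Share for D: 15590.4/317329.2 = 0.04913.
n_D = 1000 × 0.04913 = 49.130... → 49.

49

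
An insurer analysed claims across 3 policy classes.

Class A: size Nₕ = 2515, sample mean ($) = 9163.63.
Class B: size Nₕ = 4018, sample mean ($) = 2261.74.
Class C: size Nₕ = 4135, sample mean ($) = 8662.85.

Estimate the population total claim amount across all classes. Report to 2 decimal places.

A: 2515·9163.63 = 23046529.45
B: 4018·2261.74 = 9087671.32
C: 4135·8662.85 = 35820884.75
τ̂ = Σ Nₕx̄ₕ = 67955085.52.

67955085.52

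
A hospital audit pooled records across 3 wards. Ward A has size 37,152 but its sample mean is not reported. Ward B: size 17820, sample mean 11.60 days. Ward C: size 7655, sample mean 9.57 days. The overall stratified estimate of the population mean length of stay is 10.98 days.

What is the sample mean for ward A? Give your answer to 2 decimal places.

10.97

Σ Nₕx̄ₕ = N·μ, so 37152·x̄_A = 62627·10.98 − (17820·11.60 + 7655·9.57).
= 687644.46 − 279970.35 = 407674.11.
x̄_A = 407674.11 / 37152 = 10.9731... → 10.97.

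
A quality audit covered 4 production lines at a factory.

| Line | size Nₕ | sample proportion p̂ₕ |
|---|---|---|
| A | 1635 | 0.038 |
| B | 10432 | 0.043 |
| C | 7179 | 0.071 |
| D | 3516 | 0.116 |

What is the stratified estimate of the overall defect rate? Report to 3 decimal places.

0.063

N = 1635 + 10432 + 7179 + 3516 = 22762.
Overall proportion = Σ (Nₕ/N)·p̂ₕ.
Σ Nₕp̂ₕ = 62.13 + 448.576 + 509.709 + 407.856 = 1428.271.
1428.271 / 22762 = 0.06275... → 0.063.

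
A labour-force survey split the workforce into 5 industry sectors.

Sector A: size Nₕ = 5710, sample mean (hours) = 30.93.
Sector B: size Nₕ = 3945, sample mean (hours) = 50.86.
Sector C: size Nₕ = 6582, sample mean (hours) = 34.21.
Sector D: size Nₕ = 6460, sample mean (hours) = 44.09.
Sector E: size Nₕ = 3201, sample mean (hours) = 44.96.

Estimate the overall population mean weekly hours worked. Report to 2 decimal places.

39.82

N = 5710 + 3945 + 6582 + 6460 + 3201 = 25898.
Overall mean = Σ (Nₕ/N)·x̄ₕ — weight by population share, not a simple average.
Σ Nₕx̄ₕ = 5710·30.93 + 3945·50.86 + 6582·34.21 + 6460·44.09 + 3201·44.96 = 176610.3 + 200642.7 + 225170.22 + 284821.4 + 143916.96 = 1031161.58.
Divide by N: 1031161.58 / 25898 = 39.8163... → 39.82.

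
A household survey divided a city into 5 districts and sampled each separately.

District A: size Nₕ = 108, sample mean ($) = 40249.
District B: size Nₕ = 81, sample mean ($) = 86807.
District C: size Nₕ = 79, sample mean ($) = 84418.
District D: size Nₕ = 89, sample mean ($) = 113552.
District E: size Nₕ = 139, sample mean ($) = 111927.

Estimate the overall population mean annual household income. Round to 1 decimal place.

88127.5

N = 108 + 81 + 79 + 89 + 139 = 496.
The stratified mean weights each stratum mean by its population share Nₕ/N.
Σ Nₕx̄ₕ = 108·40249 + 81·86807 + 79·84418 + 89·113552 + 139·111927 = 4346892 + 7031367 + 6669022 + 10106128 + 15557853 = 43711262.
Divide by N: 43711262 / 496 = 88127.544... → 88127.5.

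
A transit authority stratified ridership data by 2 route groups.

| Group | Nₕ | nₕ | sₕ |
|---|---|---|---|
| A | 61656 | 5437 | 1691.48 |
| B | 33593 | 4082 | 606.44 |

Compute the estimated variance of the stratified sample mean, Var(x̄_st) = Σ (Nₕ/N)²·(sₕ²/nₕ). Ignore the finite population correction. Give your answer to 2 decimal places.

231.70

N = 95249; Wₕ = Nₕ/N.
group A: (61656/95249)²·1691.48²/5437 = 220.49779
group B: (33593/95249)²·606.44²/4082 = 11.20674
Sum = 231.70453 → 231.70.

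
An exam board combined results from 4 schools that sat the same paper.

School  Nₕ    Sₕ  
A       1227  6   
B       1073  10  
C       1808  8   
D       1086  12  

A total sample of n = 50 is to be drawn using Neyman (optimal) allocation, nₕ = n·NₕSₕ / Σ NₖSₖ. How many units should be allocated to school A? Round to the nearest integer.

8

Σ NₕSₕ = 1227·6 + 1073·10 + 1808·8 + 1086·12 = 45588.
Share for A: 7362/45588 = 0.16149.
n_A = 50 × 0.16149 = 8.074... → 8.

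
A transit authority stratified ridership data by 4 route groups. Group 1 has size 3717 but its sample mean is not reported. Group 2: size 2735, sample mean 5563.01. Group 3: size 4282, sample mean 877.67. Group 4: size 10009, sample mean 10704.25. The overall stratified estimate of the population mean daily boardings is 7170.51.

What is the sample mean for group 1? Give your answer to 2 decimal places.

6087.18

N = 3717 + 2735 + 4282 + 10009 = 20743.
Overall total = μ·N = 7170.51·20743 = 148737888.93.
Subtract the known strata: 2735·5563.01 + 4282·877.67 + 10009·10704.25 = 126111853.54.
Remaining total for group 1: 148737888.93 − 126111853.54 = 22626035.39.
Divide by its size: 22626035.39 / 3717 = 6087.1766... → 6087.18.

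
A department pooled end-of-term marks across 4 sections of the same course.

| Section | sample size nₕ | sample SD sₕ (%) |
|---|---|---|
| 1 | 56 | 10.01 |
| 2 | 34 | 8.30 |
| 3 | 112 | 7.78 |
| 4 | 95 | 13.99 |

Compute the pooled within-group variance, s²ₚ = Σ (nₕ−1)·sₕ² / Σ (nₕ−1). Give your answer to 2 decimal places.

Degrees of freedom: 55 + 33 + 111 + 94 = 293.
Σ(nₕ−1)sₕ² = 55·100.2001 + 33·68.89 + 111·60.5284 + 94·195.7201 = 32900.7173.
s²ₚ = 32900.7173 / 293 = 112.2891... → 112.29.

112.29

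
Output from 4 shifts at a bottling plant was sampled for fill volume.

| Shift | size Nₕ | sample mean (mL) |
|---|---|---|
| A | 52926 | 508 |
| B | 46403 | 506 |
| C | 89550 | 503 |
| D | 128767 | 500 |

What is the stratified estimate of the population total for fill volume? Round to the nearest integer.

Population total = Σ Nₕ·x̄ₕ (each stratum's size times its mean).
52926·508 + 46403·506 + 89550·503 + 128767·500 = 26886408 + 23479918 + 45043650 + 64383500 = 159793476.

159793476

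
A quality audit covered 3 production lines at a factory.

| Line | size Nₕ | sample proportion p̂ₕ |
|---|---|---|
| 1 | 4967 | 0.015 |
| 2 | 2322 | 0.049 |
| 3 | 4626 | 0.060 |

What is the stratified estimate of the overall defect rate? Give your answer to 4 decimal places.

0.0391

Wₕ = Nₕ/N with N = 11915: 0.4169, 0.1949, 0.3883.
p̂_st = 0.4169·0.015 + 0.1949·0.049 + 0.3883·0.060 ≈ 0.039097... → 0.0391.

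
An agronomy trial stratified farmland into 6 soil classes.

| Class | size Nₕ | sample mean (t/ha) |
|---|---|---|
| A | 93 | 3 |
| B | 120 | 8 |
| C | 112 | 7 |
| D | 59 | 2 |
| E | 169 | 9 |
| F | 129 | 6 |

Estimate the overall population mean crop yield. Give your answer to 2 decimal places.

6.50

x̄_st = (Σ Nₕx̄ₕ) / (Σ Nₕ) = (93·3 + 120·8 + 112·7 + 59·2 + 169·9 + 129·6) / 682
= 4436 / 682 = 6.5044... → 6.50.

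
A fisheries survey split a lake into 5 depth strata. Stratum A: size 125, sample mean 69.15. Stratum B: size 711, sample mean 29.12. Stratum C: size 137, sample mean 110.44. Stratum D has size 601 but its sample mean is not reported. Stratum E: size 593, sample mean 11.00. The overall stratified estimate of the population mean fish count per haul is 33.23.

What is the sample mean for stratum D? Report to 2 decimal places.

Σ Nₕx̄ₕ = N·μ, so 601·x̄_D = 2167·33.23 − (125·69.15 + 711·29.12 + 137·110.44 + 593·11.00).
= 72009.41 − 51001.35 = 21008.06.
x̄_D = 21008.06 / 601 = 34.9552... → 34.96.

34.96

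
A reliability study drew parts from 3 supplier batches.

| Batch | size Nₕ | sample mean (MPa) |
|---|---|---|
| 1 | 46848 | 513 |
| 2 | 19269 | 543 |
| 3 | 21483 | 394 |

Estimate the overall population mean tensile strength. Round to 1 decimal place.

490.4

x̄_st = (Σ Nₕx̄ₕ) / (Σ Nₕ) = (46848·513 + 19269·543 + 21483·394) / 87600
= 42960393 / 87600 = 490.415... → 490.4.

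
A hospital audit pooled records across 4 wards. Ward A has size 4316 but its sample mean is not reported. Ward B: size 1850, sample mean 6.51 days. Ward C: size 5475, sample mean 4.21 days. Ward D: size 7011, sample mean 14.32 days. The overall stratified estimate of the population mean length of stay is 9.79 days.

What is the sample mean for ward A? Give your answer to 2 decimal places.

N = 4316 + 1850 + 5475 + 7011 = 18652.
Overall total = μ·N = 9.79·18652 = 182603.08.
Subtract the known strata: 1850·6.51 + 5475·4.21 + 7011·14.32 = 135490.77.
Remaining total for ward A: 182603.08 − 135490.77 = 47112.31.
Divide by its size: 47112.31 / 4316 = 10.9157... → 10.92.

10.92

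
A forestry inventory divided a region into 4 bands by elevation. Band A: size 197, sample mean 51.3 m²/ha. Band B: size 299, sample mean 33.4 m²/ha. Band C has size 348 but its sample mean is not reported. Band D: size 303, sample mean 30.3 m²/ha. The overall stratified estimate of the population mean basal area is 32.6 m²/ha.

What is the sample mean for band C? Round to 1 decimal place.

N = 197 + 299 + 348 + 303 = 1147.
Overall total = μ·N = 32.6·1147 = 37392.2.
Subtract the known strata: 197·51.3 + 299·33.4 + 303·30.3 = 29273.6.
Remaining total for band C: 37392.2 − 29273.6 = 8118.6.
Divide by its size: 8118.6 / 348 = 23.329... → 23.3.

23.3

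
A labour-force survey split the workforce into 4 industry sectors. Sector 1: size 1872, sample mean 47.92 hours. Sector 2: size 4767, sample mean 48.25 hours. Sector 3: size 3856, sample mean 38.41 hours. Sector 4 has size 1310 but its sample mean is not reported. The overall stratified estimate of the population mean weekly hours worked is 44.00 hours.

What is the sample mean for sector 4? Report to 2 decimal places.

39.39

Σ Nₕx̄ₕ = N·μ, so 1310·x̄_4 = 11805·44.00 − (1872·47.92 + 4767·48.25 + 3856·38.41).
= 519420 − 467822.95 = 51597.05.
x̄_4 = 51597.05 / 1310 = 39.3871... → 39.39.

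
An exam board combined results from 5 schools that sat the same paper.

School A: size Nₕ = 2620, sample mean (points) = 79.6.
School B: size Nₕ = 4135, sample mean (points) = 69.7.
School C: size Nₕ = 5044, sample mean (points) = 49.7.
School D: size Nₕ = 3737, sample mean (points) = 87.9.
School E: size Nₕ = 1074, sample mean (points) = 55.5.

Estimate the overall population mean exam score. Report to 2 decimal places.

N = 16610; weights Wₕ = Nₕ/N = (0.1577, 0.2489, 0.3037, 0.2250, 0.0647).
x̄_st = Σ Wₕ·x̄ₕ = 0.1577·79.6 + 0.2489·69.7 + 0.3037·49.7 + 0.2250·87.9 + 0.0647·55.5 ≈ 68.3647...
→ 68.36.

68.36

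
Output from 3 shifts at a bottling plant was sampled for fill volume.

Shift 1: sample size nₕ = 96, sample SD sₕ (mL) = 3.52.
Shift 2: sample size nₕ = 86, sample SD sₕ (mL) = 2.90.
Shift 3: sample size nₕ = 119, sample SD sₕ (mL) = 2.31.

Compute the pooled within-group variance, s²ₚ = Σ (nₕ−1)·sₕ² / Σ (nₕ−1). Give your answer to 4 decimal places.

8.4617

Degrees of freedom: 95 + 85 + 118 = 298.
Σ(nₕ−1)sₕ² = 95·12.3904 + 85·8.41 + 118·5.3361 = 2521.5978.
s²ₚ = 2521.5978 / 298 = 8.461738... → 8.4617.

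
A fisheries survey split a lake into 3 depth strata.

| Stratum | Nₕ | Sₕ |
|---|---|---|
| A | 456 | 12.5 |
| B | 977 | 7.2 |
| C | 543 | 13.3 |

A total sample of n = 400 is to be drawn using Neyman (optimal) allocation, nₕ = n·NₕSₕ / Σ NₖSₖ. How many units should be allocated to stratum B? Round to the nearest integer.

141

A: NₕSₕ = 456·12.5 = 5700
B: NₕSₕ = 977·7.2 = 7034.4
C: NₕSₕ = 543·13.3 = 7221.9
Σ NₕSₕ = 19956.3.
n_B = 400·7034.4/19956.3 = 140.996... → 141.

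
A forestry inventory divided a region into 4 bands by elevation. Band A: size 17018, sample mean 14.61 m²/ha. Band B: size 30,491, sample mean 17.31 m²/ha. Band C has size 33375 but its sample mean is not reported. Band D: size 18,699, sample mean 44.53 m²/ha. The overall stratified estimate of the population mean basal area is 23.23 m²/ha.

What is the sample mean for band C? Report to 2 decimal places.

N = 17018 + 30491 + 33375 + 18699 = 99583.
Overall total = μ·N = 23.23·99583 = 2313313.09.
Subtract the known strata: 17018·14.61 + 30491·17.31 + 18699·44.53 = 1609098.66.
Remaining total for band C: 2313313.09 − 1609098.66 = 704214.43.
Divide by its size: 704214.43 / 33375 = 21.1001... → 21.10.

21.10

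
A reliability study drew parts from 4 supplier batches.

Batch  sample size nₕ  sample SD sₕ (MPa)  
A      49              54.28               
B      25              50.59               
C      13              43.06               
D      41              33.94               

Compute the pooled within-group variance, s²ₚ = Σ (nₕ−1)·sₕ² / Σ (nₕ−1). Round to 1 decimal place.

2186.9

A: (49−1)·54.28² = 48·2946.3184 = 141423.2832
B: (25−1)·50.59² = 24·2559.3481 = 61424.3544
C: (13−1)·43.06² = 12·1854.1636 = 22249.9632
D: (41−1)·33.94² = 40·1151.9236 = 46076.944
Numerator = 271174.5448; denominator = Σ(nₕ−1) = 124.
s²ₚ = 271174.5448/124 = 2186.891... → 2186.9.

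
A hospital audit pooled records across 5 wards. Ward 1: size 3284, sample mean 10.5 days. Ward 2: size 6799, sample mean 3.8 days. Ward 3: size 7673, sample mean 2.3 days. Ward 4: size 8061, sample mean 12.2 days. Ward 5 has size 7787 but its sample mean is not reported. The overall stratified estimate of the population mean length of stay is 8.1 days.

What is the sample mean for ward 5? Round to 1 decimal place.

N = 3284 + 6799 + 7673 + 8061 + 7787 = 33604.
Overall total = μ·N = 8.1·33604 = 272192.4.
Subtract the known strata: 3284·10.5 + 6799·3.8 + 7673·2.3 + 8061·12.2 = 176310.3.
Remaining total for ward 5: 272192.4 − 176310.3 = 95882.1.
Divide by its size: 95882.1 / 7787 = 12.313... → 12.3.

12.3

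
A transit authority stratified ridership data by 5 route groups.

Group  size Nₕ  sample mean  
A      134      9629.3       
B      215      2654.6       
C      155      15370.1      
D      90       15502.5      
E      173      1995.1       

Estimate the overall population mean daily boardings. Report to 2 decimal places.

N = 134 + 215 + 155 + 90 + 173 = 767.
Weight each subgroup mean by Nₕ/N and sum.
Σ Nₕx̄ₕ = 134·9629.3 + 215·2654.6 + 155·15370.1 + 90·15502.5 + 173·1995.1 = 1290326.2 + 570739 + 2382365.5 + 1395225 + 345152.3 = 5983808.
Divide by N: 5983808 / 767 = 7801.5750... → 7801.57.

7801.57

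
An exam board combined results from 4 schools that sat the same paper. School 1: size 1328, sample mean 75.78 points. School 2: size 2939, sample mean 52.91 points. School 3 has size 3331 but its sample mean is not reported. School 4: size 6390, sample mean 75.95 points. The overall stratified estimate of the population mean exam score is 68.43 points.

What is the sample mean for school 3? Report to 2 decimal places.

N = 1328 + 2939 + 3331 + 6390 = 13988.
Overall total = μ·N = 68.43·13988 = 957198.84.
Subtract the known strata: 1328·75.78 + 2939·52.91 + 6390·75.95 = 741458.83.
Remaining total for school 3: 957198.84 − 741458.83 = 215740.01.
Divide by its size: 215740.01 / 3331 = 64.7673... → 64.77.

64.77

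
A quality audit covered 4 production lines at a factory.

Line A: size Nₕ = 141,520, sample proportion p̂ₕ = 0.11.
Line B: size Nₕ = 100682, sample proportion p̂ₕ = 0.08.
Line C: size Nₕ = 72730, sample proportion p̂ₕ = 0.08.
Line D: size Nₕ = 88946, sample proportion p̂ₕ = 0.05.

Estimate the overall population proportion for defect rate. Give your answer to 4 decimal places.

N = 141520 + 100682 + 72730 + 88946 = 403878.
Overall proportion = Σ (Nₕ/N)·p̂ₕ.
Σ Nₕp̂ₕ = 15567.2 + 8054.56 + 5818.4 + 4447.3 = 33887.46.
33887.46 / 403878 = 0.083905... → 0.0839.

0.0839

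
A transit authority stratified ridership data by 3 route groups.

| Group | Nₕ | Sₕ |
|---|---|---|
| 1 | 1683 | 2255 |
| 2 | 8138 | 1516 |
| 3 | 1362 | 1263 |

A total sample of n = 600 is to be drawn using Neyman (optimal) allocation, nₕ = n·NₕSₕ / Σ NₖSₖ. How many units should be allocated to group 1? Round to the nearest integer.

128

1: NₕSₕ = 1683·2255 = 3795165
2: NₕSₕ = 8138·1516 = 12337208
3: NₕSₕ = 1362·1263 = 1720206
Σ NₕSₕ = 17852579.
n_1 = 600·3795165/17852579 = 127.550... → 128.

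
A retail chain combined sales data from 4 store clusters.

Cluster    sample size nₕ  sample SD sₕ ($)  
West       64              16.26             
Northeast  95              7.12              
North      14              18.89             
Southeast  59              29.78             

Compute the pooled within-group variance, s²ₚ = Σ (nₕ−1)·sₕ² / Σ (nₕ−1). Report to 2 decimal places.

Degrees of freedom: 63 + 94 + 13 + 58 = 228.
Σ(nₕ−1)sₕ² = 63·264.3876 + 94·50.6944 + 13·356.8321 + 58·886.8484 = 77497.7169.
s²ₚ = 77497.7169 / 228 = 339.9023... → 339.90.

339.90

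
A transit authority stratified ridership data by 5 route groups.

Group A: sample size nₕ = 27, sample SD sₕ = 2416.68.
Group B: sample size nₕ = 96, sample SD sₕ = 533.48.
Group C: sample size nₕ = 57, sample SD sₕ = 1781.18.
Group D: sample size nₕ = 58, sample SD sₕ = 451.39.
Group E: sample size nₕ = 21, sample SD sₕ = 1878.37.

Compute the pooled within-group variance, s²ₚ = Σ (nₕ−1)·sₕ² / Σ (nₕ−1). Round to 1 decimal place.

1727287.8

A: (27−1)·2416.68² = 26·5840342.2224 = 151848897.7824
B: (96−1)·533.48² = 95·284600.9104 = 27037086.488
C: (57−1)·1781.18² = 56·3172602.1924 = 177665722.7744
D: (58−1)·451.39² = 57·203752.9321 = 11613917.1297
E: (21−1)·1878.37² = 20·3528273.8569 = 70565477.138
Numerator = 438731101.3125; denominator = Σ(nₕ−1) = 254.
s²ₚ = 438731101.3125/254 = 1727287.800... → 1727287.8.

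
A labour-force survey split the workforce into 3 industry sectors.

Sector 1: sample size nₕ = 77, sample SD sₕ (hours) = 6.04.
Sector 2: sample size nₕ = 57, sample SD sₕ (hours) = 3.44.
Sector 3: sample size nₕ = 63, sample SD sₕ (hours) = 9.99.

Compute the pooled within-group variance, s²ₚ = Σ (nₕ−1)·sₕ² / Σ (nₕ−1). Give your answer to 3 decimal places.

49.603

Degrees of freedom: 76 + 56 + 62 = 194.
Σ(nₕ−1)sₕ² = 76·36.4816 + 56·11.8336 + 62·99.8001 = 9622.8894.
s²ₚ = 9622.8894 / 194 = 49.60252... → 49.603.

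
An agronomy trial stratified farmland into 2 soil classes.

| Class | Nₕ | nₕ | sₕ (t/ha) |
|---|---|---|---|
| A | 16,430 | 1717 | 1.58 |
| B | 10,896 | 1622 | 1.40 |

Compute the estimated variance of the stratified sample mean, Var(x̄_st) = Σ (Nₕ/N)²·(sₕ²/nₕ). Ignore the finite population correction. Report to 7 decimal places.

0.0007177

N = 27326. Term for each stratum: Wₕ²sₕ²/nₕ.
Var(x̄_st) = 0.0005256139 + 0.0001921265 = 0.0007177404 → 0.0007177.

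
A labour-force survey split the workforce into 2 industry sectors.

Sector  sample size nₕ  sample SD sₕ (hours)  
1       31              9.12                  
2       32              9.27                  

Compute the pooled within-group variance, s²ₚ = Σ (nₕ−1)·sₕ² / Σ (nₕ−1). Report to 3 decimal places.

Degrees of freedom: 30 + 31 = 61.
Σ(nₕ−1)sₕ² = 30·83.1744 + 31·85.9329 = 5159.1519.
s²ₚ = 5159.1519 / 61 = 84.57626... → 84.576.

84.576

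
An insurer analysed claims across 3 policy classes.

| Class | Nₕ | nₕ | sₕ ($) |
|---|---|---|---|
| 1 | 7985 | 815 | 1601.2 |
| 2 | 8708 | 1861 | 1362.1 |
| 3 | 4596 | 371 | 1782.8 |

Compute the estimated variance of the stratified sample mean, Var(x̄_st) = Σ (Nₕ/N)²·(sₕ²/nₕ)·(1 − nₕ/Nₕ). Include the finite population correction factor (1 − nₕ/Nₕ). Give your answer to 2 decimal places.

N = 21289. Term for each stratum: Wₕ²sₕ²/nₕ·(1−nₕ/Nₕ).
Var(x̄_st) = 397.39016 + 131.15349 + 367.05196 = 895.59561 → 895.60.

895.60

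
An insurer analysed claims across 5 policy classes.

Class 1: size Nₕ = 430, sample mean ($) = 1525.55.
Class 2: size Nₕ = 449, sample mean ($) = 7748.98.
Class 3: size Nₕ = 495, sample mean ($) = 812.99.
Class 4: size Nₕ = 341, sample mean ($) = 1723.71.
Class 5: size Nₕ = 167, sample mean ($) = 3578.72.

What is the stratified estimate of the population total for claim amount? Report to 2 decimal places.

5723139.92

1: 430·1525.55 = 655986.5
2: 449·7748.98 = 3479292.02
3: 495·812.99 = 402430.05
4: 341·1723.71 = 587785.11
5: 167·3578.72 = 597646.24
τ̂ = Σ Nₕx̄ₕ = 5723139.92.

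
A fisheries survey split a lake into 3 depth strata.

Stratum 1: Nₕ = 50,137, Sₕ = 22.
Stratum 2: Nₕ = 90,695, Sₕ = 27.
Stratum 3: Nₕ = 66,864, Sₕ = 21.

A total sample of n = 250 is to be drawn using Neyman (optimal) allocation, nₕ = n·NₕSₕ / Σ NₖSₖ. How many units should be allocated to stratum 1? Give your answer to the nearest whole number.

56

1: NₕSₕ = 50137·22 = 1103014
2: NₕSₕ = 90695·27 = 2448765
3: NₕSₕ = 66864·21 = 1404144
Σ NₕSₕ = 4955923.
n_1 = 250·1103014/4955923 = 55.641... → 56.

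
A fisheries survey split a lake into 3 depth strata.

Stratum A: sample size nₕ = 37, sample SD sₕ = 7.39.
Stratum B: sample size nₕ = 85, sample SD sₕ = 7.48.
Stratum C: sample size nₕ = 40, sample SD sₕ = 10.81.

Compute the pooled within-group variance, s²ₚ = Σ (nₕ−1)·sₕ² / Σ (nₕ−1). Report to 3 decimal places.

70.587

A: (37−1)·7.39² = 36·54.6121 = 1966.0356
B: (85−1)·7.48² = 84·55.9504 = 4699.8336
C: (40−1)·10.81² = 39·116.8561 = 4557.3879
Numerator = 11223.2571; denominator = Σ(nₕ−1) = 159.
s²ₚ = 11223.2571/159 = 70.58652... → 70.587.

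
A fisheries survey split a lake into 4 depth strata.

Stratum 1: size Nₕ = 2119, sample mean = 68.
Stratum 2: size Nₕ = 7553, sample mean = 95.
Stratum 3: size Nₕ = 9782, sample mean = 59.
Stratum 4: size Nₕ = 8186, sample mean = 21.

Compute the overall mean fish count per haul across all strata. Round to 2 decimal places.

58.27

N = 2119 + 7553 + 9782 + 8186 = 27640.
The stratified mean weights each stratum mean by its population share Nₕ/N.
Σ Nₕx̄ₕ = 2119·68 + 7553·95 + 9782·59 + 8186·21 = 144092 + 717535 + 577138 + 171906 = 1610671.
Divide by N: 1610671 / 27640 = 58.2732... → 58.27.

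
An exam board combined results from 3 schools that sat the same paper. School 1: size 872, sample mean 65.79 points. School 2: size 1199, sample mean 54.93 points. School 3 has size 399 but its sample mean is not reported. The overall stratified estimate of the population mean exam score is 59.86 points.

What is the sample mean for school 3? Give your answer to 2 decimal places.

Σ Nₕx̄ₕ = N·μ, so 399·x̄_3 = 2470·59.86 − (872·65.79 + 1199·54.93).
= 147854.2 − 123229.95 = 24624.25.
x̄_3 = 24624.25 / 399 = 61.7149... → 61.71.

61.71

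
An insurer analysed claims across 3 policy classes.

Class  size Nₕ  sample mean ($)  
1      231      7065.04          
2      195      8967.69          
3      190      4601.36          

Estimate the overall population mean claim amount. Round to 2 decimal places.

6907.44

x̄_st = (Σ Nₕx̄ₕ) / (Σ Nₕ) = (231·7065.04 + 195·8967.69 + 190·4601.36) / 616
= 4254982.19 / 616 = 6907.4386... → 6907.44.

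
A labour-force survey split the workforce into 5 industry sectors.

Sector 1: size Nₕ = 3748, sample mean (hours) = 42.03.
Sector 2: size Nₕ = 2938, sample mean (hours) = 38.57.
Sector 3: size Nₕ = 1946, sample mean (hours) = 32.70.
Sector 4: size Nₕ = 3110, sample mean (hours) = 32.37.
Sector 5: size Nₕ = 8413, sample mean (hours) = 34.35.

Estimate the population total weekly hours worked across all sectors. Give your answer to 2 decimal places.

Estimate total by summing Nₕ·x̄ₕ over strata.
3748·42.03 + 2938·38.57 + 1946·32.70 + 3110·32.37 + 8413·34.35 = 157528.44 + 113318.66 + 63634.2 + 100670.7 + 288986.55 = 724138.55.

724138.55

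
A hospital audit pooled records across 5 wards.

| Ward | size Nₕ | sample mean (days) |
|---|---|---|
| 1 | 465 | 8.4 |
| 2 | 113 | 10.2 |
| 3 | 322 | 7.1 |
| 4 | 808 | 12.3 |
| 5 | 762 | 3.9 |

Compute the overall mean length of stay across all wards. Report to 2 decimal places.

8.20

x̄_st = (Σ Nₕx̄ₕ) / (Σ Nₕ) = (465·8.4 + 113·10.2 + 322·7.1 + 808·12.3 + 762·3.9) / 2470
= 20255 / 2470 = 8.2004... → 8.20.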